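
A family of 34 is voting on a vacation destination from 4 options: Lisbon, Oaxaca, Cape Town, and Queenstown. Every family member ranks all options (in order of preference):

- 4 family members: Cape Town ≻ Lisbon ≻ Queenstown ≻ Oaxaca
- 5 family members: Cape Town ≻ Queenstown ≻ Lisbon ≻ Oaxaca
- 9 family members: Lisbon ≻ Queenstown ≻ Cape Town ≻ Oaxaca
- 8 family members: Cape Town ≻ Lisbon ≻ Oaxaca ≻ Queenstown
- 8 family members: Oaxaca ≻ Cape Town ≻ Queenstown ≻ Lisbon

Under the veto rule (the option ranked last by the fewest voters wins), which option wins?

Cape Town

Last-place votes: Lisbon 8, Oaxaca 18, Cape Town 0, Queenstown 8.
Cape Town is ranked last by the fewest voters, so Cape Town wins.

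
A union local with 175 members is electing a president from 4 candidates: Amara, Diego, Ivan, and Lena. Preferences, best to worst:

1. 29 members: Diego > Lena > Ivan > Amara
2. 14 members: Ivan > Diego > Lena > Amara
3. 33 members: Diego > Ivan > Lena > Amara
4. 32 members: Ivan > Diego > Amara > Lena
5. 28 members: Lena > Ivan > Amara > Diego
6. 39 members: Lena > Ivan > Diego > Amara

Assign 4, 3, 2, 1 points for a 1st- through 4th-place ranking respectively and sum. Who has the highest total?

Amara: 29·1 + 14·1 + 33·1 + 32·2 + 28·2 + 39·1 = 235
Diego: 29·4 + 14·3 + 33·4 + 32·3 + 28·1 + 39·2 = 492
Ivan: 29·2 + 14·4 + 33·3 + 32·4 + 28·3 + 39·3 = 542
Lena: 29·3 + 14·2 + 33·2 + 32·1 + 28·4 + 39·4 = 481
Ivan has the highest Borda score (542).

Ivan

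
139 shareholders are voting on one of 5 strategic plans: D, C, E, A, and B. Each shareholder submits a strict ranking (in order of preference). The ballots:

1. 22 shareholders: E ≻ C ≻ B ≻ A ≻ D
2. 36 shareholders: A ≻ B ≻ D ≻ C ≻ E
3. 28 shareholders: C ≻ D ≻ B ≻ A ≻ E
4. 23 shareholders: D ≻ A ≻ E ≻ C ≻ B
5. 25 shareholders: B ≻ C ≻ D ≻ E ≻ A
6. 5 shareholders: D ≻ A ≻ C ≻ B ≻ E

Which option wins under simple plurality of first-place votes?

First-place votes: D 28, C 28, E 22, A 36, B 25.
A has the most first-place votes.

A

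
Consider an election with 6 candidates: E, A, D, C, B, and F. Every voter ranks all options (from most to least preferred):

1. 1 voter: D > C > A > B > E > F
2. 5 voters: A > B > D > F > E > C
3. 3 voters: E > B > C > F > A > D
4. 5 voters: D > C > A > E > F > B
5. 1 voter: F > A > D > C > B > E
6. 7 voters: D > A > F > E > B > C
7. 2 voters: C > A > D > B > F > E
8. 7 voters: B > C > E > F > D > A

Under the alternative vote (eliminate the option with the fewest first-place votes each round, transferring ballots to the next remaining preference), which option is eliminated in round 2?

C

Round 1: E 3, A 5, D 13, C 2, B 7, F 1. Eliminate F.
Round 2: E 3, A 6, D 13, C 2, B 7. Eliminate C.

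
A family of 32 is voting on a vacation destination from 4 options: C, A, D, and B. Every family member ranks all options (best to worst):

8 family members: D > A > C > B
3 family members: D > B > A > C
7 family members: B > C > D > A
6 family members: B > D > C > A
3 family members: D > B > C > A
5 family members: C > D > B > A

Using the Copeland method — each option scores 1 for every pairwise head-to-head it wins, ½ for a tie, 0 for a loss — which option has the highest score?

D

C: beats A; loses to D and B → score 1.
A: loses to C, D, and B → score 0.
D: beats C, A, and B → score 3.
B: beats C and A; loses to D → score 2.
D has the best pairwise record.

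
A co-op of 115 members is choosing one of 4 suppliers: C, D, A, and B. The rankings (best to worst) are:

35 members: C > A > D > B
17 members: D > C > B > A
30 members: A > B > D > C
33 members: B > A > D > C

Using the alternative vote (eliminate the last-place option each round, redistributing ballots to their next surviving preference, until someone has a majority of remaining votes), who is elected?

B

Round 1: C 35, D 17, A 30, B 33. Eliminate D.
Round 2: C 52, A 30, B 33. Eliminate A.
Round 3: C 52, B 63. B has a majority.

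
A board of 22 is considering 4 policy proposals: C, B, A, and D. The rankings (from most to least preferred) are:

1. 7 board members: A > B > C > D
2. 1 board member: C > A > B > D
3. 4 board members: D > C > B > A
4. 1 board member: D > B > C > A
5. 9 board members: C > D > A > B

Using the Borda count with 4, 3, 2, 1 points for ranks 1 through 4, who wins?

C: 7·2 + 1·4 + 4·3 + 1·2 + 9·4 = 68
B: 7·3 + 1·2 + 4·2 + 1·3 + 9·1 = 43
A: 7·4 + 1·3 + 4·1 + 1·1 + 9·2 = 54
D: 7·1 + 1·1 + 4·4 + 1·4 + 9·3 = 55
C has the highest Borda score (68).

C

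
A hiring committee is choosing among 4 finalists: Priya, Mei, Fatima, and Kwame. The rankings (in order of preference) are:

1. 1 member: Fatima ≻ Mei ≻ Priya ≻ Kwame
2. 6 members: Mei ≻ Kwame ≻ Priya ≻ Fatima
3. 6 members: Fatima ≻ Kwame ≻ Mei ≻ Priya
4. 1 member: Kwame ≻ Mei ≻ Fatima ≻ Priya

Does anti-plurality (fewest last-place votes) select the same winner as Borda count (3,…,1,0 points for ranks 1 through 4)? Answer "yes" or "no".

Anti-plurality — last-place votes: Priya 7, Mei 0, Fatima 6, Kwame 1. Winner: Mei.
Borda — scores: Priya 7, Mei 28, Fatima 22, Kwame 27. Winner: Mei.
The two methods agree.

yes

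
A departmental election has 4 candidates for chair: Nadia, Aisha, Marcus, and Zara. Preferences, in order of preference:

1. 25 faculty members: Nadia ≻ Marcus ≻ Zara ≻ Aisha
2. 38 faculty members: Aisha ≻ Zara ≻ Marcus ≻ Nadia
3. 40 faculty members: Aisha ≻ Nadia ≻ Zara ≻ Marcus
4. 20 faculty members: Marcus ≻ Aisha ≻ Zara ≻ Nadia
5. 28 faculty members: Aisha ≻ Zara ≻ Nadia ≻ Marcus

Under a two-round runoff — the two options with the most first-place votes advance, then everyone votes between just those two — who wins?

Round 1 first-place votes: Nadia 25, Aisha 106, Marcus 20, Zara 0.
Aisha and Nadia advance.
Runoff: Aisha is preferred to Nadia by 126 voters; Nadia by 25.
Aisha wins the runoff.

Aisha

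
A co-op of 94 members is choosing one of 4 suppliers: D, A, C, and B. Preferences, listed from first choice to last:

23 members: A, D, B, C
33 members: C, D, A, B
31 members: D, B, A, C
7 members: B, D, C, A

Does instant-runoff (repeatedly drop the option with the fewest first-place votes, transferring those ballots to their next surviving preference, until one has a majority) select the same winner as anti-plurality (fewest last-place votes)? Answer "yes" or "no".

Instant-runoff — R1 D 31, A 23, C 33, B 7 (B out); R2 D 38, A 23, C 33 (A out); R3 D 61, C 33 (D winner). Winner: D.
Anti-plurality — last-place votes: D 0, A 7, C 54, B 33. Winner: D.
The two methods agree.

yes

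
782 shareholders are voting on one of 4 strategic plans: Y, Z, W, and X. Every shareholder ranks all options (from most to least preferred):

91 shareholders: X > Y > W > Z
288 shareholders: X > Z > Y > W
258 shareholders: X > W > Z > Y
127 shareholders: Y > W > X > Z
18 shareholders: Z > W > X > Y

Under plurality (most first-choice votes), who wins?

First-place votes: Y 127, Z 18, W 0, X 637.
X has the most first-place votes.

X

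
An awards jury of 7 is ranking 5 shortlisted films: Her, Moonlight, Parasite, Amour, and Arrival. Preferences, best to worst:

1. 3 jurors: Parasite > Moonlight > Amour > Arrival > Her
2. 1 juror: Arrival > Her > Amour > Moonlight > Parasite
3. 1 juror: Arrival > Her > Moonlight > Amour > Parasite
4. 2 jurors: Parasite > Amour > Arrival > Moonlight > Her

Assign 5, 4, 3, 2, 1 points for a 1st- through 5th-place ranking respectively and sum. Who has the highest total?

Parasite

Her: 3·1 + 1·4 + 1·4 + 2·1 = 13
Moonlight: 3·4 + 1·2 + 1·3 + 2·2 = 21
Parasite: 3·5 + 1·1 + 1·1 + 2·5 = 27
Amour: 3·3 + 1·3 + 1·2 + 2·4 = 22
Arrival: 3·2 + 1·5 + 1·5 + 2·3 = 22
Parasite has the highest Borda score (27).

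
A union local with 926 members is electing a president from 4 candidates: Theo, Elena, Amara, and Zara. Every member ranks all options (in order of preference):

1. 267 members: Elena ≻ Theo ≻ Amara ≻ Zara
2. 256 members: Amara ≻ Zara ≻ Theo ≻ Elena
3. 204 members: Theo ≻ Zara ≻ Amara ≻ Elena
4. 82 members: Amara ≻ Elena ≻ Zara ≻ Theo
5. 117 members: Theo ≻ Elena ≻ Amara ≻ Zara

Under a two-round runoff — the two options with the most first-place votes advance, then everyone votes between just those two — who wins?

Theo

Round 1 first-place votes: Theo 321, Elena 267, Amara 338, Zara 0.
Amara and Theo advance.
Runoff: Amara is preferred to Theo by 338 voters; Theo by 588.
Theo wins the runoff.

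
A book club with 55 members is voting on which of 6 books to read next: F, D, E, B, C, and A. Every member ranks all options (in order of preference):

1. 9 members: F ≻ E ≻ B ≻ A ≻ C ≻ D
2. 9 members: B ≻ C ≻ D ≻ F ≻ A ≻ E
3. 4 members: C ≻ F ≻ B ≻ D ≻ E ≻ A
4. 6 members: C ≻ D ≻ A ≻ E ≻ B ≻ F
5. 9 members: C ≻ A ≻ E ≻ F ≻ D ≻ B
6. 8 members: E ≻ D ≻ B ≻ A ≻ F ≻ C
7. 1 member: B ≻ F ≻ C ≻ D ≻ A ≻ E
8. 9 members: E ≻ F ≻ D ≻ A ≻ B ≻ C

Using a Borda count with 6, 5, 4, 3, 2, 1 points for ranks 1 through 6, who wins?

F: 9·6 + 9·3 + 4·5 + 6·1 + 9·3 + 8·2 + 1·5 + 9·5 = 200
D: 9·1 + 9·4 + 4·3 + 6·5 + 9·2 + 8·5 + 1·3 + 9·4 = 184
E: 9·5 + 9·1 + 4·2 + 6·3 + 9·4 + 8·6 + 1·1 + 9·6 = 219
B: 9·4 + 9·6 + 4·4 + 6·2 + 9·1 + 8·4 + 1·6 + 9·2 = 183
C: 9·2 + 9·5 + 4·6 + 6·6 + 9·6 + 8·1 + 1·4 + 9·1 = 198
A: 9·3 + 9·2 + 4·1 + 6·4 + 9·5 + 8·3 + 1·2 + 9·3 = 171
E has the highest Borda score (219).

E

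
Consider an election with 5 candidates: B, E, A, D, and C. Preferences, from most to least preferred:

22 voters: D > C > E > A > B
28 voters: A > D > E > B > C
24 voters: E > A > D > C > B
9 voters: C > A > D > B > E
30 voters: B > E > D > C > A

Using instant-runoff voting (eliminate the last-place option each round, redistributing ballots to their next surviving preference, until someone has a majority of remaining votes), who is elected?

Round 1: B 30, E 24, A 28, D 22, C 9. Eliminate C.
Round 2: B 30, E 24, A 37, D 22. Eliminate D.
Round 3: B 30, E 46, A 37. Eliminate B.
Round 4: E 76, A 37. E has a majority.

E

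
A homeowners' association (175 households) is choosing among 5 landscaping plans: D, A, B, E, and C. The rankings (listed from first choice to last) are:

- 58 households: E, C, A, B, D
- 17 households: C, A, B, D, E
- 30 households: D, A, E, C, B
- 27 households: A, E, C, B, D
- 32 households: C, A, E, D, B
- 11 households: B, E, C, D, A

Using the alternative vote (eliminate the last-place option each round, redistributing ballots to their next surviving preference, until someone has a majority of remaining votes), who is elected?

Round 1: D 30, A 27, B 11, E 58, C 49. Eliminate B.
Round 2: D 30, A 27, E 69, C 49. Eliminate A.
Round 3: D 30, E 96, C 49. E has a majority.

E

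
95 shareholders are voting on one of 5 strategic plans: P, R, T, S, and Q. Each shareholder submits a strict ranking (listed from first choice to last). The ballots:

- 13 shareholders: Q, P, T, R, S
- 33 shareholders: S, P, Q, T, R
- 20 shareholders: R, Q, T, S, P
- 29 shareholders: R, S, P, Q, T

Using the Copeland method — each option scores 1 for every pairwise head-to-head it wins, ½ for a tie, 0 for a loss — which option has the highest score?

R

P: beats T and Q; loses to R and S → score 2.
R: beats P, T, S, and Q → score 4.
T: loses to P, R, S, and Q → score 0.
S: beats P, T, and Q; loses to R → score 3.
Q: beats T; loses to P, R, and S → score 1.
R has the best pairwise record.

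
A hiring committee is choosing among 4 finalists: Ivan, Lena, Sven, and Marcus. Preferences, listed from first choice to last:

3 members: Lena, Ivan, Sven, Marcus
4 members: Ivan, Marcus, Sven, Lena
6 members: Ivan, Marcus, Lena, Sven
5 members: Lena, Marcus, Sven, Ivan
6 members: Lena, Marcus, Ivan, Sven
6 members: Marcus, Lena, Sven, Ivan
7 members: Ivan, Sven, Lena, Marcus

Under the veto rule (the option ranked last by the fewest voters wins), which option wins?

Last-place votes: Ivan 11, Lena 4, Sven 12, Marcus 10.
Lena is ranked last by the fewest voters, so Lena wins.

Lena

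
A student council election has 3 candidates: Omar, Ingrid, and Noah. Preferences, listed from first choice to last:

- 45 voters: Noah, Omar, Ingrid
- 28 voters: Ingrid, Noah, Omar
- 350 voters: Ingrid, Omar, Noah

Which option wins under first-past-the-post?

First-place votes: Omar 0, Ingrid 378, Noah 45.
Ingrid has the most first-place votes.

Ingrid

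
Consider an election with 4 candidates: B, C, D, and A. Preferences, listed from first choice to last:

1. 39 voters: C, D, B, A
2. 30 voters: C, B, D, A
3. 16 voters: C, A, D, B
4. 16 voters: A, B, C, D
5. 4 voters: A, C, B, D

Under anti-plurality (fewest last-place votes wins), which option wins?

C

Last-place votes: B 16, C 0, D 20, A 69.
C is ranked last by the fewest voters, so C wins.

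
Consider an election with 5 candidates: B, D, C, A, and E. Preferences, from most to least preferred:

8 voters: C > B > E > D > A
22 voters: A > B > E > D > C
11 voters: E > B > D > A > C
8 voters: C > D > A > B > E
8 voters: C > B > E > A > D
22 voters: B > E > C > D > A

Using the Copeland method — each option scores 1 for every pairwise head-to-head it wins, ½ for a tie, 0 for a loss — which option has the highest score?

B

B: beats D, C, A, and E → score 4.
D: beats A; loses to B, C, and E → score 1.
C: beats D and A; loses to B and E → score 2.
A: loses to B, D, C, and E → score 0.
E: beats D, C, and A; loses to B → score 3.
B has the best pairwise record.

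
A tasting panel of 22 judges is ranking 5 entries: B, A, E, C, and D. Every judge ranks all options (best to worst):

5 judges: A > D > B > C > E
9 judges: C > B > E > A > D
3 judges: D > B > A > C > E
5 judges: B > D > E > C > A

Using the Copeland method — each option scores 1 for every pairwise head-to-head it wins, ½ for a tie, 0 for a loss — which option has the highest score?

B: beats A, E, C, and D → score 4.
A: beats D; loses to B, E, and C → score 1.
E: beats A; loses to B, C, and D → score 1.
C: beats A and E; loses to B and D → score 2.
D: beats E and C; loses to B and A → score 2.
B has the best pairwise record.

B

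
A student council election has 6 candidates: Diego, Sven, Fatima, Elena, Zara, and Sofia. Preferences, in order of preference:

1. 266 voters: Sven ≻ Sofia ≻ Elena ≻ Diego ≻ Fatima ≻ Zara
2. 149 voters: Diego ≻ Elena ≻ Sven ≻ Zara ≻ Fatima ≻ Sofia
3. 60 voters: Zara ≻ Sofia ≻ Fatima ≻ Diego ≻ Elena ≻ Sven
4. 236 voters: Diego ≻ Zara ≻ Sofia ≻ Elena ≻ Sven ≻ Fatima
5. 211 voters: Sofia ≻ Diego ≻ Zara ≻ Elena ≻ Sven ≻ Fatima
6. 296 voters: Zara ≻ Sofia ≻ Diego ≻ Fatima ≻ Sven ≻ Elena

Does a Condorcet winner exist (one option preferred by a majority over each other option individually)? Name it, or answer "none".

Checking pairwise contests:
Sofia beats Diego 833–385.
Diego beats Sven 952–266.
Diego beats Fatima 1158–60.
Diego beats Elena 952–266.
Diego beats Zara 862–356.
Zara beats Sofia 741–477.
Every option loses at least one head-to-head, so there is no Condorcet winner.

none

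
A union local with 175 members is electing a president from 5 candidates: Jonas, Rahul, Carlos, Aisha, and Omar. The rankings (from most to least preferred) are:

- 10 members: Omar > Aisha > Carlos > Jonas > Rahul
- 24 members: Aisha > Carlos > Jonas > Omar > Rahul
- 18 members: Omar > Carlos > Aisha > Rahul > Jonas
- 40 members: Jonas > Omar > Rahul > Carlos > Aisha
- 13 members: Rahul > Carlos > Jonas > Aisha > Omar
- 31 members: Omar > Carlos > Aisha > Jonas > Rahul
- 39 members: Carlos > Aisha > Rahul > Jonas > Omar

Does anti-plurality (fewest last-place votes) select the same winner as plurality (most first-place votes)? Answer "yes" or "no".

Anti-plurality — last-place votes: Jonas 18, Rahul 65, Carlos 0, Aisha 40, Omar 52. Winner: Carlos.
Plurality — first-place votes: Jonas 40, Rahul 13, Carlos 39, Aisha 24, Omar 59. Winner: Omar.
The two methods disagree.

no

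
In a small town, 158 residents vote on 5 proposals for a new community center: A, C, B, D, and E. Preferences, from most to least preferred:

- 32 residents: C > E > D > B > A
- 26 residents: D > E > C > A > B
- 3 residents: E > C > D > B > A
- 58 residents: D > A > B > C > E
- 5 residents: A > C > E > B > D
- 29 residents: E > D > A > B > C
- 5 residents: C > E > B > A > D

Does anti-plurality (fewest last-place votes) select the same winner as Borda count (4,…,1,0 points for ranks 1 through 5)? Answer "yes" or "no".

yes

Anti-plurality — last-place votes: A 35, C 29, B 26, D 10, E 58. Winner: D.
Borda — scores: A 283, C 282, B 195, D 493, E 327. Winner: D.
The two methods agree.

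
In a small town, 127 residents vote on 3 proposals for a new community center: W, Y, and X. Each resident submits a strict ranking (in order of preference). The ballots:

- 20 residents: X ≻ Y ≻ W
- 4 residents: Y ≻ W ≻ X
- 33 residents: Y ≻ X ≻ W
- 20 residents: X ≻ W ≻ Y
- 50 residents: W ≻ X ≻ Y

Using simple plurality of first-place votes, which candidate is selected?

W

First-place votes: W 50, Y 37, X 40.
W has the most first-place votes.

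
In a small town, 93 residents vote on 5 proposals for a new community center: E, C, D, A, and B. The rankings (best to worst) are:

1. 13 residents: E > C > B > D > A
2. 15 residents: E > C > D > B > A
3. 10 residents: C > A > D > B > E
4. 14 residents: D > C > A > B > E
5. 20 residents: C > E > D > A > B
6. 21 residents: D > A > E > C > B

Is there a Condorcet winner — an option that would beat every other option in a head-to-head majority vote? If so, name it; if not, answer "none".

E

E vs C: 49–44 for E.
E vs D: 48–45 for E.
E vs A: 48–45 for E.
E vs B: 69–24 for E.
E beats every other option head-to-head.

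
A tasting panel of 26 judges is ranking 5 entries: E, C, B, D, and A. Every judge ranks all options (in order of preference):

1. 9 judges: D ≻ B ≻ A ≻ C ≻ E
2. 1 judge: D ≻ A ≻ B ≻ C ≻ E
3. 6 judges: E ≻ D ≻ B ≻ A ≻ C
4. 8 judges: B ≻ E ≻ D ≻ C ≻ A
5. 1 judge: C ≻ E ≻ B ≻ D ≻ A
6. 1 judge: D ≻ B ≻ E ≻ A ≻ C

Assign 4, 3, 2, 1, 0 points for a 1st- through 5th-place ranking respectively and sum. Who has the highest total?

E: 9·0 + 1·0 + 6·4 + 8·3 + 1·3 + 1·2 = 53
C: 9·1 + 1·1 + 6·0 + 8·1 + 1·4 + 1·0 = 22
B: 9·3 + 1·2 + 6·2 + 8·4 + 1·2 + 1·3 = 78
D: 9·4 + 1·4 + 6·3 + 8·2 + 1·1 + 1·4 = 79
A: 9·2 + 1·3 + 6·1 + 8·0 + 1·0 + 1·1 = 28
D has the highest Borda score (79).

D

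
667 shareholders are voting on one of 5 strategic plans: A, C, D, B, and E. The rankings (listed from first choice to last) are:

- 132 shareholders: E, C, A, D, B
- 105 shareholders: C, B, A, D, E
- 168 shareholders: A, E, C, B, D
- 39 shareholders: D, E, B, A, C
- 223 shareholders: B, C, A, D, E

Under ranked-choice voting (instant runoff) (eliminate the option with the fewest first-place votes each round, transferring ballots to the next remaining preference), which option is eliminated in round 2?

C

Round 1: A 168, C 105, D 39, B 223, E 132. Eliminate D.
Round 2: A 168, C 105, B 223, E 171. Eliminate C.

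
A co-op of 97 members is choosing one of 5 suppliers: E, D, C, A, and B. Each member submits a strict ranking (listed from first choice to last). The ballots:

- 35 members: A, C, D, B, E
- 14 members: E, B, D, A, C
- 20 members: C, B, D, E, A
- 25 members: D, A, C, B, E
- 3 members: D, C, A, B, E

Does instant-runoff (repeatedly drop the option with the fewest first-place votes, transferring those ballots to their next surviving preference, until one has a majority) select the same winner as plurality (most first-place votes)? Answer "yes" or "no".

no

Instant-runoff — R1 E 14, D 28, C 20, A 35, B 0 (B out); R2 E 14, D 28, C 20, A 35 (E out); R3 D 42, C 20, A 35 (C out); R4 D 62, A 35 (D winner). Winner: D.
Plurality — first-place votes: E 14, D 28, C 20, A 35, B 0. Winner: A.
The two methods disagree.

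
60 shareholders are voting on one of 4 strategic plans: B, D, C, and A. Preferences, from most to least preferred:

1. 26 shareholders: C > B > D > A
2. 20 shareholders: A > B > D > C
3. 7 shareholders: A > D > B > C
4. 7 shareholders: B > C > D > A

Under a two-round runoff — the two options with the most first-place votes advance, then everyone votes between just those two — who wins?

Round 1 first-place votes: B 7, D 0, C 26, A 27.
A and C advance.
Runoff: A is preferred to C by 27 voters; C by 33.
C wins the runoff.

C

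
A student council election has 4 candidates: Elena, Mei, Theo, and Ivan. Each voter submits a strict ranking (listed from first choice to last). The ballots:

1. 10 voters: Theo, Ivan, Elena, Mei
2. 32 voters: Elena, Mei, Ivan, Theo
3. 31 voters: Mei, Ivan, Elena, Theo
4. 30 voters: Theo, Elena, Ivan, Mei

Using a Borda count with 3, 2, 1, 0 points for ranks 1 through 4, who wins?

Elena

Elena: 10·1 + 32·3 + 31·1 + 30·2 = 197
Mei: 10·0 + 32·2 + 31·3 + 30·0 = 157
Theo: 10·3 + 32·0 + 31·0 + 30·3 = 120
Ivan: 10·2 + 32·1 + 31·2 + 30·1 = 144
Elena has the highest Borda score (197).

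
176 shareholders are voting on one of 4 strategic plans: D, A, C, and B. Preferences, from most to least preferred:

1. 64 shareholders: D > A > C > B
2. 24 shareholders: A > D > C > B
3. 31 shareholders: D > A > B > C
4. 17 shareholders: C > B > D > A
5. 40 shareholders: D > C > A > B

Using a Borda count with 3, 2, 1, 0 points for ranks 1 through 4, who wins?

D: 64·3 + 24·2 + 31·3 + 17·1 + 40·3 = 470
A: 64·2 + 24·3 + 31·2 + 17·0 + 40·1 = 302
C: 64·1 + 24·1 + 31·0 + 17·3 + 40·2 = 219
B: 64·0 + 24·0 + 31·1 + 17·2 + 40·0 = 65
D has the highest Borda score (470).

D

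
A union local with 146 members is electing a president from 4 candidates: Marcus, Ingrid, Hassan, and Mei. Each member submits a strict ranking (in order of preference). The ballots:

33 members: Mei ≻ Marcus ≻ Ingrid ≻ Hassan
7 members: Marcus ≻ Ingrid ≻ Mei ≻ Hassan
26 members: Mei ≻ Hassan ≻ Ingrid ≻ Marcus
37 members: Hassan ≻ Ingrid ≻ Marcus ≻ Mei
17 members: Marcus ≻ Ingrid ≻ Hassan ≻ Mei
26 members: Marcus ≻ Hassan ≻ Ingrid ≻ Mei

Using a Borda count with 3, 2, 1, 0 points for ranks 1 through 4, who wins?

Marcus

Marcus: 33·2 + 7·3 + 26·0 + 37·1 + 17·3 + 26·3 = 253
Ingrid: 33·1 + 7·2 + 26·1 + 37·2 + 17·2 + 26·1 = 207
Hassan: 33·0 + 7·0 + 26·2 + 37·3 + 17·1 + 26·2 = 232
Mei: 33·3 + 7·1 + 26·3 + 37·0 + 17·0 + 26·0 = 184
Marcus has the highest Borda score (253).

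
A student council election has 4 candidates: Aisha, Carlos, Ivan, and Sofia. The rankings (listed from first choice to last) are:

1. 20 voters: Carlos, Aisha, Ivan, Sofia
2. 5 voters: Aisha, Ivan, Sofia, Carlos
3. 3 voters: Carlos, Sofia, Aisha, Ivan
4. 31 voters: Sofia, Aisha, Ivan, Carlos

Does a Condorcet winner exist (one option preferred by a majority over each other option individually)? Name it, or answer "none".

Sofia vs Aisha: 34–25 for Sofia.
Sofia vs Carlos: 36–23 for Sofia.
Sofia vs Ivan: 34–25 for Sofia.
Sofia beats every other option head-to-head.

Sofia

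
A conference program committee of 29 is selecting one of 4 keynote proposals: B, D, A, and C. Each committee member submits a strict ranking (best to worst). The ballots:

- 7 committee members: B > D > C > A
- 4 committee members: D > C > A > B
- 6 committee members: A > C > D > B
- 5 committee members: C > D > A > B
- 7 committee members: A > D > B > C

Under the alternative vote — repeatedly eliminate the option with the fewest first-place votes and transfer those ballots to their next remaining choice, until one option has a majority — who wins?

C

Round 1: B 7, D 4, A 13, C 5. Eliminate D.
Round 2: B 7, A 13, C 9. Eliminate B.
Round 3: A 13, C 16. C has a majority.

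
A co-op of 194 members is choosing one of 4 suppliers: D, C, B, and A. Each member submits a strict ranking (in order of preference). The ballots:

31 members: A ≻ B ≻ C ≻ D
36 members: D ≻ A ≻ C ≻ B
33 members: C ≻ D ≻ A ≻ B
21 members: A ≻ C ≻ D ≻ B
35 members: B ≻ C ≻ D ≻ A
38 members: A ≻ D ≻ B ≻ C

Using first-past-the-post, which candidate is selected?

A

First-place votes: D 36, C 33, B 35, A 90.
A has the most first-place votes.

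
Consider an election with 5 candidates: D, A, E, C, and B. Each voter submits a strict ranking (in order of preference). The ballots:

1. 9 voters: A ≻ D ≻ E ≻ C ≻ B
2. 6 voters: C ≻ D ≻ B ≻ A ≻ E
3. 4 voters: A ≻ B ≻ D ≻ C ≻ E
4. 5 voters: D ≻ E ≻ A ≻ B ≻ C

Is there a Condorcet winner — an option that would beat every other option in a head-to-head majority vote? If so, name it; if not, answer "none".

A

A vs D: 13–11 for A.
A vs E: 19–5 for A.
A vs C: 18–6 for A.
A vs B: 18–6 for A.
A beats every other option head-to-head.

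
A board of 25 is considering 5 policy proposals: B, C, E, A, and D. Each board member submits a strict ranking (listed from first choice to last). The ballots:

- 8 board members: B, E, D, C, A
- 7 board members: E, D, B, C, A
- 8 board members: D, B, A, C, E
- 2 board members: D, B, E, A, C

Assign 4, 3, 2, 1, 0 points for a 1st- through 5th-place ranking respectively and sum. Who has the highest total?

B: 8·4 + 7·2 + 8·3 + 2·3 = 76
C: 8·1 + 7·1 + 8·1 + 2·0 = 23
E: 8·3 + 7·4 + 8·0 + 2·2 = 56
A: 8·0 + 7·0 + 8·2 + 2·1 = 18
D: 8·2 + 7·3 + 8·4 + 2·4 = 77
D has the highest Borda score (77).

D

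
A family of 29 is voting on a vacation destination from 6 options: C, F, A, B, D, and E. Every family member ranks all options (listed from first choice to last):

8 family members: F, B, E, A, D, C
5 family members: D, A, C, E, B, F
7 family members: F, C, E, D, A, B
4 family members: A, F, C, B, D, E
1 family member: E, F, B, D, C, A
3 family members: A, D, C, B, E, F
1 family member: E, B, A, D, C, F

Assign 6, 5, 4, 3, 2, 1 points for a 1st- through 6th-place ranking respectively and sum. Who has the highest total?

F

C: 8·1 + 5·4 + 7·5 + 4·4 + 1·2 + 3·4 + 1·2 = 95
F: 8·6 + 5·1 + 7·6 + 4·5 + 1·5 + 3·1 + 1·1 = 124
A: 8·3 + 5·5 + 7·2 + 4·6 + 1·1 + 3·6 + 1·4 = 110
B: 8·5 + 5·2 + 7·1 + 4·3 + 1·4 + 3·3 + 1·5 = 87
D: 8·2 + 5·6 + 7·3 + 4·2 + 1·3 + 3·5 + 1·3 = 96
E: 8·4 + 5·3 + 7·4 + 4·1 + 1·6 + 3·2 + 1·6 = 97
F has the highest Borda score (124).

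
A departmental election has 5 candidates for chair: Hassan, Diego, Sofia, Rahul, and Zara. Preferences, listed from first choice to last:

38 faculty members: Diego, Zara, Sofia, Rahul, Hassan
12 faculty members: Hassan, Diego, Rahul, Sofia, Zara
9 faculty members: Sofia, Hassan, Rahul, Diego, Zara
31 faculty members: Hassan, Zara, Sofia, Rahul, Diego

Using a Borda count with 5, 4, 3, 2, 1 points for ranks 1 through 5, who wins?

Zara

Hassan: 38·1 + 12·5 + 9·4 + 31·5 = 289
Diego: 38·5 + 12·4 + 9·2 + 31·1 = 287
Sofia: 38·3 + 12·2 + 9·5 + 31·3 = 276
Rahul: 38·2 + 12·3 + 9·3 + 31·2 = 201
Zara: 38·4 + 12·1 + 9·1 + 31·4 = 297
Zara has the highest Borda score (297).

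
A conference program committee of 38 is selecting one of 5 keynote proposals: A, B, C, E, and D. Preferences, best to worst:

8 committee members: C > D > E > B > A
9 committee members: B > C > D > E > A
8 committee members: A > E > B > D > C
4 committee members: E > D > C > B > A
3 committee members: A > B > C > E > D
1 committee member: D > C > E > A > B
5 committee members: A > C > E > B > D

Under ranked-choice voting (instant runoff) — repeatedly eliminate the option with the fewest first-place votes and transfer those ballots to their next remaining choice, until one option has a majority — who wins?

C

Round 1: A 16, B 9, C 8, E 4, D 1. Eliminate D.
Round 2: A 16, B 9, C 9, E 4. Eliminate E.
Round 3: A 16, B 9, C 13. Eliminate B.
Round 4: A 16, C 22. C has a majority.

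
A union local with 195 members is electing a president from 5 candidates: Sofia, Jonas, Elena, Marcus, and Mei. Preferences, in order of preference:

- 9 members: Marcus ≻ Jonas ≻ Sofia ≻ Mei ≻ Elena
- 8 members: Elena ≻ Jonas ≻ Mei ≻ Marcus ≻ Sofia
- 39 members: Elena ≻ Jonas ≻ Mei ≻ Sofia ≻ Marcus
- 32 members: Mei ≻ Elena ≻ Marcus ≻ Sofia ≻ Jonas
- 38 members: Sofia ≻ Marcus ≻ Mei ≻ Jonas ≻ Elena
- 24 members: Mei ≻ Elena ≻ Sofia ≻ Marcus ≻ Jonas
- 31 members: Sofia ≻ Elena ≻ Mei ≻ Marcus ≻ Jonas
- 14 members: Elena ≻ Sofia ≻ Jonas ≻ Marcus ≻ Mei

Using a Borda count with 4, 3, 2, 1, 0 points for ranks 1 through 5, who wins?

Elena

Sofia: 9·2 + 8·0 + 39·1 + 32·1 + 38·4 + 24·2 + 31·4 + 14·3 = 455
Jonas: 9·3 + 8·3 + 39·3 + 32·0 + 38·1 + 24·0 + 31·0 + 14·2 = 234
Elena: 9·0 + 8·4 + 39·4 + 32·3 + 38·0 + 24·3 + 31·3 + 14·4 = 505
Marcus: 9·4 + 8·1 + 39·0 + 32·2 + 38·3 + 24·1 + 31·1 + 14·1 = 291
Mei: 9·1 + 8·2 + 39·2 + 32·4 + 38·2 + 24·4 + 31·2 + 14·0 = 465
Elena has the highest Borda score (505).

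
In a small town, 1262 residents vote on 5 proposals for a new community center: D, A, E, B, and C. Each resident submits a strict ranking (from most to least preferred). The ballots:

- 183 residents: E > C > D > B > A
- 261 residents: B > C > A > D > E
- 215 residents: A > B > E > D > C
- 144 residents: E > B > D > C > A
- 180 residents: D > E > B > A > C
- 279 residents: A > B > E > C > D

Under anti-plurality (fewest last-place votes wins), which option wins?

B

Last-place votes: D 279, A 327, E 261, B 0, C 395.
B is ranked last by the fewest voters, so B wins.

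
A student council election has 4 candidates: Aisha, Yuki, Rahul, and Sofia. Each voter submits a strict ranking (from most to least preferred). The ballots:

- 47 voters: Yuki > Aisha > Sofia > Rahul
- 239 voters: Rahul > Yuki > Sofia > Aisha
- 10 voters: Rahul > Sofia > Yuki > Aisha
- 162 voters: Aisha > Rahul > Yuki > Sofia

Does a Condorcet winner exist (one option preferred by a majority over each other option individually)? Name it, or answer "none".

Rahul vs Aisha: 249–209 for Rahul.
Rahul vs Yuki: 411–47 for Rahul.
Rahul vs Sofia: 411–47 for Rahul.
Rahul beats every other option head-to-head.

Rahul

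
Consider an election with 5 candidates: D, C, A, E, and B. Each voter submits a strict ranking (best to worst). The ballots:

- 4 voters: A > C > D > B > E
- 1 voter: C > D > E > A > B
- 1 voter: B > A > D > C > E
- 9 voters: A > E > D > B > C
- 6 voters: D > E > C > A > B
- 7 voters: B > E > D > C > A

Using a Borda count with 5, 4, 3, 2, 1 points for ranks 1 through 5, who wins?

D

D: 4·3 + 1·4 + 1·3 + 9·3 + 6·5 + 7·3 = 97
C: 4·4 + 1·5 + 1·2 + 9·1 + 6·3 + 7·2 = 64
A: 4·5 + 1·2 + 1·4 + 9·5 + 6·2 + 7·1 = 90
E: 4·1 + 1·3 + 1·1 + 9·4 + 6·4 + 7·4 = 96
B: 4·2 + 1·1 + 1·5 + 9·2 + 6·1 + 7·5 = 73
D has the highest Borda score (97).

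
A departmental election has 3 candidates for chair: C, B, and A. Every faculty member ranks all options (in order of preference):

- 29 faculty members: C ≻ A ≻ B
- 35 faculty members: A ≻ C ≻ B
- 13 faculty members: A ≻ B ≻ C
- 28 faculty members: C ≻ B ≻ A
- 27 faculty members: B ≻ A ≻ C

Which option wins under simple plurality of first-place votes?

C

First-place votes: C 57, B 27, A 48.
C has the most first-place votes.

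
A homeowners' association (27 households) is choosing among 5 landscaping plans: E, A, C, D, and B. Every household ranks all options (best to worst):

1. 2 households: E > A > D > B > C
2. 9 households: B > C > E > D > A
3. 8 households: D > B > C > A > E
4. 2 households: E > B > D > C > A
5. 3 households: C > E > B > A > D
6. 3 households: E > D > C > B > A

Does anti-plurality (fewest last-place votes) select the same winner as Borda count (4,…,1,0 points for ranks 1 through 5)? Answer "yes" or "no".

Anti-plurality — last-place votes: E 8, A 14, C 2, D 3, B 0. Winner: B.
Borda — scores: E 55, A 17, C 63, D 58, B 77. Winner: B.
The two methods agree.

yes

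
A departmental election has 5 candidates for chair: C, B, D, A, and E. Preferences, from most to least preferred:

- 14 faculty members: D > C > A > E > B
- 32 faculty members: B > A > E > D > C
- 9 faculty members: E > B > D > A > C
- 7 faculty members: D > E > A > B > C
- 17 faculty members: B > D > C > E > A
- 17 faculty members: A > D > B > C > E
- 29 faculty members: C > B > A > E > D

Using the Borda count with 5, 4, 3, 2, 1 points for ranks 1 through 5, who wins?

B

C: 14·4 + 32·1 + 9·1 + 7·1 + 17·3 + 17·2 + 29·5 = 334
B: 14·1 + 32·5 + 9·4 + 7·2 + 17·5 + 17·3 + 29·4 = 476
D: 14·5 + 32·2 + 9·3 + 7·5 + 17·4 + 17·4 + 29·1 = 361
A: 14·3 + 32·4 + 9·2 + 7·3 + 17·1 + 17·5 + 29·3 = 398
E: 14·2 + 32·3 + 9·5 + 7·4 + 17·2 + 17·1 + 29·2 = 306
B has the highest Borda score (476).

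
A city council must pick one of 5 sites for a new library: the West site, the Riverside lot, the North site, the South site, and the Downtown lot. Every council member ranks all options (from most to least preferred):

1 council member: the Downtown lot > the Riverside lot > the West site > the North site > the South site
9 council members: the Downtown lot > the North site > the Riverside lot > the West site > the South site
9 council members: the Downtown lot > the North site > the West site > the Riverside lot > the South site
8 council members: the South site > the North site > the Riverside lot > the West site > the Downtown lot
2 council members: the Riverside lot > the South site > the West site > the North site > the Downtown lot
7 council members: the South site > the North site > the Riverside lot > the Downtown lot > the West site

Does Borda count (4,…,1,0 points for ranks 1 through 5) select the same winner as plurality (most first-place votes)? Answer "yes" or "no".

Borda — scores: the West site 41, the Riverside lot 68, the North site 102, the South site 66, the Downtown lot 83. Winner: the North site.
Plurality — first-place votes: the West site 0, the Riverside lot 2, the North site 0, the South site 15, the Downtown lot 19. Winner: the Downtown lot.
The two methods disagree.

no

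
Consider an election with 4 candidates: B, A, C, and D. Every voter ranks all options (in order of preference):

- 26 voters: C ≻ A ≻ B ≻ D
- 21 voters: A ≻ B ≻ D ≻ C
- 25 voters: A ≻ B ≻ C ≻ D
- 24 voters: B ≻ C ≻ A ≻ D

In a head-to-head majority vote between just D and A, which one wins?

Voters preferring D to A: 0; preferring A to D: 96.
A wins the head-to-head.

A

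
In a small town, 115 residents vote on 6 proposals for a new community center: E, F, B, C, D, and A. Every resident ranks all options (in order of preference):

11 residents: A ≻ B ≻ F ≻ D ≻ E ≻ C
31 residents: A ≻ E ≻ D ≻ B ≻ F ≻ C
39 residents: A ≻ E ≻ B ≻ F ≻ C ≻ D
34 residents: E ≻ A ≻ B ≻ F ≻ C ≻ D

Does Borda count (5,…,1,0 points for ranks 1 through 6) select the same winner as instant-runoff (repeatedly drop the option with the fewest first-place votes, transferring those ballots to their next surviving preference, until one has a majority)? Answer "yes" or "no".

Borda — scores: E 461, F 210, B 325, C 73, D 115, A 541. Winner: A.
Instant-runoff — R1 E 34, F 0, B 0, C 0, D 0, A 81 (A winner). Winner: A.
The two methods agree.

yes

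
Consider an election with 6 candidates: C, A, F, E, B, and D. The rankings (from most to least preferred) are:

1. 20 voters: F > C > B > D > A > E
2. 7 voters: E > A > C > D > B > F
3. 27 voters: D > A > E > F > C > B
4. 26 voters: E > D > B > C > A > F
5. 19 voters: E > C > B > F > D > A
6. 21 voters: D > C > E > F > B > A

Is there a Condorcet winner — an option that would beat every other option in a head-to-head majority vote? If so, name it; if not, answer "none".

D

D vs C: 74–46 for D.
D vs A: 113–7 for D.
D vs F: 81–39 for D.
D vs E: 68–52 for D.
D vs B: 81–39 for D.
D beats every other option head-to-head.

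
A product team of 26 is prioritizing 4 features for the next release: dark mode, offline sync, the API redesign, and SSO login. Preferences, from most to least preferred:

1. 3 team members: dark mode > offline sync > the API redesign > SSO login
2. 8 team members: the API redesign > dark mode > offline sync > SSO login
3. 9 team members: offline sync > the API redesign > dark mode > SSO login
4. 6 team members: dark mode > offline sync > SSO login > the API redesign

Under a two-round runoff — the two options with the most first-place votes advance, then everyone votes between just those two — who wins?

Round 1 first-place votes: dark mode 9, offline sync 9, the API redesign 8, SSO login 0.
offline sync and dark mode advance.
Runoff: offline sync is preferred to dark mode by 9 voters; dark mode by 17.
dark mode wins the runoff.

dark mode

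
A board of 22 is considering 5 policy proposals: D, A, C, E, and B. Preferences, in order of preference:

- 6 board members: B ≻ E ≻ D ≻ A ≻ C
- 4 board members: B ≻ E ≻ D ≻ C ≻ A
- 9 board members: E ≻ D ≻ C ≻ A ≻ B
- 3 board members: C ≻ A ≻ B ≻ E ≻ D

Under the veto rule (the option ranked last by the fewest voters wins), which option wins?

E

Last-place votes: D 3, A 4, C 6, E 0, B 9.
E is ranked last by the fewest voters, so E wins.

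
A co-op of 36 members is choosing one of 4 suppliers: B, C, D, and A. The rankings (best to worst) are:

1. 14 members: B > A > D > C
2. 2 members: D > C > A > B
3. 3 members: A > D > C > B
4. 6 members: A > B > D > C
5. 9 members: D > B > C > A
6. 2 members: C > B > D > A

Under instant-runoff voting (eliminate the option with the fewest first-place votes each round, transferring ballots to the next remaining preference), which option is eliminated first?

C

Round 1: B 14, C 2, D 11, A 9. Eliminate C.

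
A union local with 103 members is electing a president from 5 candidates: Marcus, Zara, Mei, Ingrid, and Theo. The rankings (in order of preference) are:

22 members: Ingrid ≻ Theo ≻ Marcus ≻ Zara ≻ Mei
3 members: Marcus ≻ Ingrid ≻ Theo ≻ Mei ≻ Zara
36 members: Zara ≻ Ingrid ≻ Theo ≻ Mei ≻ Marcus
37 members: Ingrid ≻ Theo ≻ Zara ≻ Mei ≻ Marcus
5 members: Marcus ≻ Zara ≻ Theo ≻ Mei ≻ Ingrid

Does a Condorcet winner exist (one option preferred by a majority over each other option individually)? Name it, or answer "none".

Ingrid vs Marcus: 95–8 for Ingrid.
Ingrid vs Zara: 62–41 for Ingrid.
Ingrid vs Mei: 98–5 for Ingrid.
Ingrid vs Theo: 98–5 for Ingrid.
Ingrid beats every other option head-to-head.

Ingrid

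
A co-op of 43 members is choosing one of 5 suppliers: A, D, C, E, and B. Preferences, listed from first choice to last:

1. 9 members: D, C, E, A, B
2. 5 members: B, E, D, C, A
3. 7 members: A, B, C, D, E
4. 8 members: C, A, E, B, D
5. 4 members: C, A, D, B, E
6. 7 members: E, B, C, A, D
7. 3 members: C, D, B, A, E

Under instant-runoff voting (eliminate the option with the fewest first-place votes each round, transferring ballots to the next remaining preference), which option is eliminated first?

B

Round 1: A 7, D 9, C 15, E 7, B 5. Eliminate B.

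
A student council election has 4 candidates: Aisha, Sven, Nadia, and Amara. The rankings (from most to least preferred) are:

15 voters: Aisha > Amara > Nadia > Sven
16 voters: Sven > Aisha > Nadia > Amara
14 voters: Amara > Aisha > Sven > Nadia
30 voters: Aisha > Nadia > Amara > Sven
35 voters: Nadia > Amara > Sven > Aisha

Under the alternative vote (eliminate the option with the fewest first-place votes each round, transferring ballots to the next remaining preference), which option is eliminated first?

Round 1: Aisha 45, Sven 16, Nadia 35, Amara 14. Eliminate Amara.

Amara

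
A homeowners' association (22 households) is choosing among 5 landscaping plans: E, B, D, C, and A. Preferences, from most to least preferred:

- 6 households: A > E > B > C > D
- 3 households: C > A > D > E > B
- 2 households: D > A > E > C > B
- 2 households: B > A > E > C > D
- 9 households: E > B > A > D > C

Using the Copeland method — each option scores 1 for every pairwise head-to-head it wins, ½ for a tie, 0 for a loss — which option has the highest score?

A

E: beats B, D, and C; loses to A → score 3.
B: beats D and C; ties A; loses to E → score 2.5.
D: ties C; loses to E, B, and A → score 0.5.
C: ties D; loses to E, B, and A → score 0.5.
A: beats E, D, and C; ties B → score 3.5.
A has the best pairwise record.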